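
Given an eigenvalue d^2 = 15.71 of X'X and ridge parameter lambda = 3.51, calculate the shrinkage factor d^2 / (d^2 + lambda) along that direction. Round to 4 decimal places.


Compute the denominator: 15.71 + 3.51 = 19.2200.
Shrinkage factor = 15.71 / 19.2200 = 0.8174.

0.8174


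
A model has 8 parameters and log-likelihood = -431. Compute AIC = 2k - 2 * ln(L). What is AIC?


AIC = 2*8 - 2*(-431).
= 16 + 862 = 878.

878


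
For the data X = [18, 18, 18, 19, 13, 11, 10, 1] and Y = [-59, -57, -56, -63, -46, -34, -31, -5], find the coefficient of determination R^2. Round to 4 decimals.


Fit the OLS line: b0 = -1.1673, b1 = -3.1635.
SSres = 30.7613.
SStot = 2692.8750.
R^2 = 1 - 30.7613/2692.8750 = 0.9886.

0.9886


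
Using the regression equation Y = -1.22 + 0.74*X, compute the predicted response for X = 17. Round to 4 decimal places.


Substitute X = 17 into the equation:
Y = -1.22 + 0.74 * 17 = -1.22 + 12.5800 = 11.3600.

11.3600


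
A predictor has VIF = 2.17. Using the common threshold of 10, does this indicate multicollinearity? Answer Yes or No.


Compare VIF = 2.17 to the threshold of 10.
2.17 < 10, so the answer is No.

No


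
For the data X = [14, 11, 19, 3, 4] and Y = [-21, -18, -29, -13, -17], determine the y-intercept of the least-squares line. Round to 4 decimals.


The slope is b1 = -0.8228.
Sample means are xbar = 10.2000 and ybar = -19.6000.
Intercept: b0 = -19.6000 - (-0.8228)(10.2000) = -11.2079.

-11.2079


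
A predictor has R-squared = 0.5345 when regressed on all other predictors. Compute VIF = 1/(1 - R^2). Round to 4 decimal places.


Denominator: 1 - 0.5345 = 0.4655.
VIF = 1 / 0.4655 = 2.1482.

2.1482


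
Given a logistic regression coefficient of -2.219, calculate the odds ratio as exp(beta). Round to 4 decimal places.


The odds ratio is computed as:
OR = e^(-2.219) = 0.1087.

0.1087


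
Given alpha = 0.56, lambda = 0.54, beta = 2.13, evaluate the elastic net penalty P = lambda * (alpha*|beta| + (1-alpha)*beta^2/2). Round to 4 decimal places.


Compute:
L1 = 0.56 * 2.13 = 1.1928.
L2 = 0.44 * 2.13^2 / 2 = 0.9981.
Penalty = 0.54 * (1.1928 + 0.9981) = 1.1831.

1.1831


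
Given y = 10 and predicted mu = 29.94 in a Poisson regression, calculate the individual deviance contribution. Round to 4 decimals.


First: ln(10/29.94) = -1.096610.
Then: 10 * -1.096610 = -10.966100.
y - mu = 10 - 29.94 = -19.94.
D = 2(-10.966100 - -19.94) = 17.947800, which rounds to 17.9478.

17.9478


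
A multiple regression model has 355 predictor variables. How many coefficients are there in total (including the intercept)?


Each predictor gets one coefficient, plus one intercept.
Total parameters = 355 + 1 = 356.

356


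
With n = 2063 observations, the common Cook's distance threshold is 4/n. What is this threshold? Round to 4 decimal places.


The threshold is 4/n.
4/2063 = 0.0019.

0.0019


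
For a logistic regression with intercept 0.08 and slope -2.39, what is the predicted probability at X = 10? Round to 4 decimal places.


Compute z = 0.08 + (-2.39)(10) = -23.8200.
exp(-z) = 22125574641.4934.
P = 1/(1 + 22125574641.4934) = 0.0000.

0.0000


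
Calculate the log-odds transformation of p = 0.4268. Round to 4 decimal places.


1 - p = 0.5732.
p/(1-p) = 0.7446.
logit = ln(0.7446) = -0.2949.

-0.2949


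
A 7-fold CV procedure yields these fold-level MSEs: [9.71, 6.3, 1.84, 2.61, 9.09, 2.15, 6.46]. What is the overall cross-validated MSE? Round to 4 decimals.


Total MSE across folds = 38.1600.
CV-MSE = 38.1600/7 = 5.4514.

5.4514


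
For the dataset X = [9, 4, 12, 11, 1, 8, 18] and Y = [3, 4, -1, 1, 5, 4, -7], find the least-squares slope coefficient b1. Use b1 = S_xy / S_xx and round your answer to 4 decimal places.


First compute the means: xbar = 9.0000, ybar = 1.2857.
Then S_xx = sum((xi - xbar)^2) = 184.0000.
S_xy = sum((xi - xbar)(yi - ybar)) = -128.0000.
b1 = S_xy / S_xx = -128.0000 / 184.0000 = -0.6957.

-0.6957


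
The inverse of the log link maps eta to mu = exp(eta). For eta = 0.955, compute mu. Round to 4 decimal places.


mu = exp(eta) = exp(0.955).
= 2.5987.

2.5987


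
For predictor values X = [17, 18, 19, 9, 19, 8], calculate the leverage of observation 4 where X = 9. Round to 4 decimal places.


Compute xbar = 15.0000 with n = 6 observations.
SXX = 130.0000.
Leverage = 1/6 + (9 - 15.0000)^2/130.0000 = 0.4436.

0.4436


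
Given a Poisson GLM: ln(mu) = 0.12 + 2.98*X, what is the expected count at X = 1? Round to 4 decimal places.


Linear predictor: eta = 0.12 + (2.98)(1) = 3.1000.
Expected count: mu = exp(3.1000) = 22.1980.

22.1980


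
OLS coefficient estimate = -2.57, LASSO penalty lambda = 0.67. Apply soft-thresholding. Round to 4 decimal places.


|beta_OLS| = 2.57.
lambda = 0.67.
Since |beta| > lambda, coefficient = sign(beta)*(|beta| - lambda) = -1.9000.
Result = -1.9000.

-1.9000


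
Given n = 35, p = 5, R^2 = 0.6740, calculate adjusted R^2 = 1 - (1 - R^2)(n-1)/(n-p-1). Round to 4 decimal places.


Plug in: Adj R^2 = 1 - (1 - 0.6740) * 34/29.
= 1 - 0.3260 * 34/29
= 1 - 11.0840 / 29
= 1 - 0.3822 = 0.6178.

0.6178


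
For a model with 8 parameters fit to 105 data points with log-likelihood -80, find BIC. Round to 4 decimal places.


k * ln(n) = 8 * ln(105) = 8 * 4.653960 = 37.231680.
-2 * loglik = -2 * (-80) = 160.
BIC = 37.231680 + 160 = 197.231680, which rounds to 197.2317.

197.2317


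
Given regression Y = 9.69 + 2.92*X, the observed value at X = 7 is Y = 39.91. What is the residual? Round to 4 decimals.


Compute yhat = 9.69 + (2.92)(7) = 30.1300.
Residual = actual - predicted = 39.91 - 30.1300 = 9.7800.

9.7800


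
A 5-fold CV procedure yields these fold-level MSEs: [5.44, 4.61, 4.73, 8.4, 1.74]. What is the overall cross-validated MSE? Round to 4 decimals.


Sum of fold MSEs = 24.9200.
Average = 24.9200 / 5 = 4.9840.

4.9840


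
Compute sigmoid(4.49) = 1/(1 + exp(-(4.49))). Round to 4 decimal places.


First, exp(-4.4900) = 0.0112.
Then sigma(z) = 1/(1 + 0.0112) = 0.9889.

0.9889


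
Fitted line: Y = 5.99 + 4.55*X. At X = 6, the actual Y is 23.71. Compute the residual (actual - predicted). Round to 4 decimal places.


Predicted = 5.99 + 4.55 * 6 = 33.2900.
Residual = 23.71 - 33.2900 = -9.5800.

-9.5800


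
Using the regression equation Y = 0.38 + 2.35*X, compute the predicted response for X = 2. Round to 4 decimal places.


Plug X = 2 into Y = 0.38 + 2.35*X:
Y = 0.38 + 4.7000 = 5.0800.

5.0800


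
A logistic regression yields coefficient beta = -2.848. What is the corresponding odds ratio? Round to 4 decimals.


Odds ratio = exp(beta) = exp(-2.848).
= 0.0580.

0.0580


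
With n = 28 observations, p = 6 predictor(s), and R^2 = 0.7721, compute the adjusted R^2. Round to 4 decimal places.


Using the formula:
(1 - 0.7721) = 0.2279.
Multiply by 27/21: 0.2279 * 27 = 6.1533, then 6.1533 / 21 = 0.2930.
Adj R^2 = 1 - 0.2930 = 0.7070.

0.7070


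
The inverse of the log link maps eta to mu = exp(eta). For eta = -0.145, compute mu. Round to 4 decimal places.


The inverse log link gives:
mu = exp(-0.145) = 0.8650.

0.8650


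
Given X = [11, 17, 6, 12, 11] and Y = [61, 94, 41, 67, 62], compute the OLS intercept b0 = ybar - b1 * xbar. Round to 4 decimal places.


First find the slope: b1 = 4.8366.
Means: xbar = 11.4000, ybar = 65.0000.
b0 = ybar - b1 * xbar = 65.0000 - 4.8366 * 11.4000 = 9.8627.

9.8627


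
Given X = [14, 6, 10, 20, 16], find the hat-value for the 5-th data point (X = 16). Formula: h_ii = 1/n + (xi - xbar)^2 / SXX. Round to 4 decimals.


Compute xbar = 13.2000 with n = 5 observations.
SXX = 116.8000.
Leverage = 1/5 + (16 - 13.2000)^2/116.8000 = 0.2671.

0.2671


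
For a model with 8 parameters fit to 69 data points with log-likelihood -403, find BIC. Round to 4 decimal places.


ln(69) = 4.234107.
k * ln(n) = 8 * 4.234107 = 33.872856.
-2L = 806.
BIC = 33.872856 + 806 = 839.872856, which rounds to 839.8729.

839.8729


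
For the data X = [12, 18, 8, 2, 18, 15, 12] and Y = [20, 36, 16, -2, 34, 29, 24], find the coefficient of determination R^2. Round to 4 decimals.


The fitted line is Y = -4.7475 + 2.2380*X.
SSres = 21.7039, SStot = 1007.7143.
R^2 = 1 - SSres/SStot = 0.9785.

0.9785


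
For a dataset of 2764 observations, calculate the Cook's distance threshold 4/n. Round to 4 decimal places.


The threshold is 4/n.
4/2764 = 0.0014.

0.0014


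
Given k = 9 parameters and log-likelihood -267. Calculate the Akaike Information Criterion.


AIC = 2k - 2*loglik = 2(9) - 2(-267).
= 18 + 534 = 552.

552


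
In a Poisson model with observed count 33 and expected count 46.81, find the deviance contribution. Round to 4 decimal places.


Compute y*ln(y/mu) = 33*ln(33/46.81) = 33*-0.349589 = -11.536437.
y - mu = -13.81.
D = 2*(-11.536437 - (-13.81)) = 4.547126, which rounds to 4.5471.

4.5471


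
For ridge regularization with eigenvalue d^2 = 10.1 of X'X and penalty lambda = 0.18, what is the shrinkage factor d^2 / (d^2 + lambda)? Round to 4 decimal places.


Compute the denominator: 10.1 + 0.18 = 10.2800.
Shrinkage factor = 10.1 / 10.2800 = 0.9825.

0.9825


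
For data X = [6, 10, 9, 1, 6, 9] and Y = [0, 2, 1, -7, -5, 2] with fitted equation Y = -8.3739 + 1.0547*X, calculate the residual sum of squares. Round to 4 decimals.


Predicted values from Y = -8.3739 + 1.0547*X.
Residuals: [2.0457, -0.1731, -0.1184, 0.3192, -2.9543, 0.8816].
SSres = 13.8359.

13.8359


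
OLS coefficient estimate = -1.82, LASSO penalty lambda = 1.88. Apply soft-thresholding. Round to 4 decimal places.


|beta_OLS| = 1.82.
lambda = 1.88.
Since |beta| <= lambda, the coefficient is set to 0.
Result = 0.0000.

0.0000


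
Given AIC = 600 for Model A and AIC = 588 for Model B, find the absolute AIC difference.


Compute |600 - 588| = 12.
Model B has the smaller AIC.

12


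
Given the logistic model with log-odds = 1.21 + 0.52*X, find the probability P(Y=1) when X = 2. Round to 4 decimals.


Compute z = 1.21 + (0.52)(2) = 2.2500.
exp(-z) = 0.1054.
P = 1/(1 + 0.1054) = 0.9047.

0.9047


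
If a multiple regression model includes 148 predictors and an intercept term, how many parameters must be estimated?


Including the intercept, the model has 148 predictor coefficients + 1 intercept.
Total = 149.

149


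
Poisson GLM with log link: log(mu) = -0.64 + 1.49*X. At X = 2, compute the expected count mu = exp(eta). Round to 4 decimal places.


Linear predictor: eta = -0.64 + (1.49)(2) = 2.3400.
Expected count: mu = exp(2.3400) = 10.3812.

10.3812


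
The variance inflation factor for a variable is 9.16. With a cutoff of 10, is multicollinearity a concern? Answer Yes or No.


Check: VIF = 9.16 vs threshold = 10.
Since 9.16 < 10, the answer is No.

No


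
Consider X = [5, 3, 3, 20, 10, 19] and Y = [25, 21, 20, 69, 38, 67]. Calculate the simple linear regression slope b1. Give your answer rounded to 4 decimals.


The sample means are xbar = 10.0000 and ybar = 40.0000.
Compute S_xx = 304.0000 and S_xy = 881.0000.
Slope b1 = S_xy / S_xx = 881.0000 / 304.0000 = 2.8980.

2.8980


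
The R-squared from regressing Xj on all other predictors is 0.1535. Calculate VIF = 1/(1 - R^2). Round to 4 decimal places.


VIF = 1 / (1 - 0.1535).
= 1 / 0.8465 = 1.1813.

1.1813


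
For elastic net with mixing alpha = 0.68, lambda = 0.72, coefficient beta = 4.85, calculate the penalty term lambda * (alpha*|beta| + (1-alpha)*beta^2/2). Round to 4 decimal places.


Compute:
L1 = 0.68 * 4.85 = 3.2980.
L2 = 0.32 * 4.85^2 / 2 = 3.7636.
Penalty = 0.72 * (3.2980 + 3.7636) = 5.0844.

5.0844


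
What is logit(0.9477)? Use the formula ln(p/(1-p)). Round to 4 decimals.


1 - p = 0.0523.
p/(1-p) = 18.1205.
logit = ln(18.1205) = 2.8970.

2.8970


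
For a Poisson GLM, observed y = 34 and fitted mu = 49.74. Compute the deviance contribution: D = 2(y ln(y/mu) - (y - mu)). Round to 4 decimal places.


y/mu = 34/49.74 = 0.683554 (approx.), and ln(34/49.74) = -0.380449.
y * ln(y/mu) = 34 * -0.380449 = -12.935266.
y - mu = -15.74.
D = 2 * (-12.935266 - -15.74) = 5.609468, which rounds to 5.6095.

5.6095


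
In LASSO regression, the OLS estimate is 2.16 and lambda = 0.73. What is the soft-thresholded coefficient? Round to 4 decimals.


Check: |2.16| = 2.16 vs lambda = 0.73.
Since |beta| > lambda, coefficient = sign(beta)*(|beta| - lambda) = 1.4300.
Soft-thresholded coefficient = 1.4300.

1.4300


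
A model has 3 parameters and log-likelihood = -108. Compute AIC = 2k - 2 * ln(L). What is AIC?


AIC = 2*3 - 2*(-108).
= 6 + 216 = 222.

222


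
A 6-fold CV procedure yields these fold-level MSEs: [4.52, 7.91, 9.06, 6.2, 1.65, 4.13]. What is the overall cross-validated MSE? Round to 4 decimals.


Sum of fold MSEs = 33.4700.
Average = 33.4700 / 6 = 5.5783.

5.5783


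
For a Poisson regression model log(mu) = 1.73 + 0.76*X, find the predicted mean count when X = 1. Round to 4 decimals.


Compute eta = 1.73 + 0.76 * 1 = 2.4900.
Apply inverse link: mu = e^2.4900 = 12.0613.

12.0613


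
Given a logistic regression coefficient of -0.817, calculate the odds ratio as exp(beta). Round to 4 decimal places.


The odds ratio is computed as:
OR = e^(-0.817) = 0.4418.

0.4418


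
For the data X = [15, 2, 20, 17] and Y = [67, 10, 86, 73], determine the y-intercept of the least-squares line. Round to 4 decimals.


First find the slope: b1 = 4.2328.
Means: xbar = 13.5000, ybar = 59.0000.
b0 = ybar - b1 * xbar = 59.0000 - 4.2328 * 13.5000 = 1.8571.

1.8571


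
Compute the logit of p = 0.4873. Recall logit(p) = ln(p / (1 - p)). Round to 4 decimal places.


Compute the odds: 0.4873/0.5127 = 0.9505.
Take the natural log: ln(0.9505) = -0.0508.

-0.0508


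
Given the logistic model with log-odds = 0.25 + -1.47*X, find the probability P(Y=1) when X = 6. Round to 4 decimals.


Linear predictor: z = 0.25 + -1.47 * 6 = -8.5700.
P = 1/(1 + exp(8.5700)) = 1/(1 + 5271.1298) = 0.0002.

0.0002


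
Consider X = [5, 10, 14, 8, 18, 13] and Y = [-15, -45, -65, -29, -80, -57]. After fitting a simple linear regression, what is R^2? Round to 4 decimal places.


Fit the OLS line: b0 = 9.5745, b1 = -5.1242.
SSres = 33.1770.
SStot = 2851.5000.
R^2 = 1 - 33.1770/2851.5000 = 0.9884.

0.9884


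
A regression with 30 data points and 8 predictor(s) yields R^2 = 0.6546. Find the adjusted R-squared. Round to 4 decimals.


Adjusted R^2 = 1 - (1 - R^2) * (n-1)/(n-p-1).
(1 - R^2) = 0.3454.
(n-1)/(n-p-1) = 29/21.
(1 - R^2) * (n-1) = 0.3454 * 29 = 10.0166.
Divide by (n-p-1): 10.0166 / 21 = 0.4770.
Adj R^2 = 1 - 0.4770 = 0.5230.

0.5230


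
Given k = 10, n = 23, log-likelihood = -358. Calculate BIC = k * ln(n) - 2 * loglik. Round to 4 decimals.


Compute k*ln(n) = 10*ln(23) = 10*3.135494 = 31.354940.
Then -2*loglik = 716.
BIC = 31.354940 + 716 = 747.354940, which rounds to 747.3549.

747.3549


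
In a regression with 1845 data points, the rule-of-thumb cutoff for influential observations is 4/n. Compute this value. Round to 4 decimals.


The threshold is 4/n.
4/1845 = 0.0022.

0.0022


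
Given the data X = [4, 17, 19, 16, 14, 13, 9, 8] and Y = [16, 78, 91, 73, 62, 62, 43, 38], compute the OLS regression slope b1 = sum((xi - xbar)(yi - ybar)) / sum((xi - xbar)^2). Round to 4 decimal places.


Calculate xbar = 12.5000, ybar = 57.8750.
S_xx = 182.0000, S_xy = 864.5000.
Using b1 = S_xy / S_xx = 864.5000 / 182.0000, we get b1 = 4.7500.

4.7500


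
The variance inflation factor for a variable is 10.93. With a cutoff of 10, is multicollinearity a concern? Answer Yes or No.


Compare VIF = 10.93 to the threshold of 10.
10.93 >= 10, so the answer is Yes.

Yes


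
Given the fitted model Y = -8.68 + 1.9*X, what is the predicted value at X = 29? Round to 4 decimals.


Plug X = 29 into Y = -8.68 + 1.9*X:
Y = -8.68 + 55.1000 = 46.4200.

46.4200


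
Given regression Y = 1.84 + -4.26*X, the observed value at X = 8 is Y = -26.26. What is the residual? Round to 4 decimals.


Predicted = 1.84 + -4.26 * 8 = -32.2400.
Residual = -26.26 - -32.2400 = 5.9800.

5.9800


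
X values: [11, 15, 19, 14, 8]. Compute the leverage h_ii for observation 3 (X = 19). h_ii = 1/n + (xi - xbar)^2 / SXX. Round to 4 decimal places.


Mean of X: xbar = 13.4000.
SXX = 69.2000.
For X = 19: h = 1/5 + (19 - 13.4000)^2/69.2000 = 0.6532.

0.6532


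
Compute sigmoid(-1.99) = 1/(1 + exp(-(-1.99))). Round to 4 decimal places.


First, exp(1.9900) = 7.3155.
Then sigma(z) = 1/(1 + 7.3155) = 0.1203.

0.1203


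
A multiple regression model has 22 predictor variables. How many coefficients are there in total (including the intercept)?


Including the intercept, the model has 22 predictor coefficients + 1 intercept.
Total = 23.

23


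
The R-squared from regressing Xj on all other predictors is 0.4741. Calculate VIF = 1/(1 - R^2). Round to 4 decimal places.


VIF = 1 / (1 - 0.4741).
= 1 / 0.5259 = 1.9015.

1.9015


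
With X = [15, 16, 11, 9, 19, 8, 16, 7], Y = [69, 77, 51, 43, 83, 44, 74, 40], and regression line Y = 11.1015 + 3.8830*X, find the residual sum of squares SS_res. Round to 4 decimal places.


For each point, residual = actual - predicted.
Residuals: [-0.3465, 3.7705, -2.8145, -3.0485, -1.8785, 1.8345, 0.7705, 1.7175].
Sum of squared residuals = 41.9891.

41.9891


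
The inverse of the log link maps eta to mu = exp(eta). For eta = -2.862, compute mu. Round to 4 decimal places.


Apply the inverse link:
mu = e^-2.862 = 0.0572.

0.0572


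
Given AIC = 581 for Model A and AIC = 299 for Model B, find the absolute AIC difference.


Absolute difference = |581 - 299| = 282.
The model with lower AIC (B) is preferred.

282


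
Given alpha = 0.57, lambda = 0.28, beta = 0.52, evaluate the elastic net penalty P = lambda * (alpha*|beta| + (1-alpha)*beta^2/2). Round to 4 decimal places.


alpha * |beta| = 0.57 * 0.52 = 0.2964.
(1-alpha) * beta^2/2 = 0.43 * 0.2704/2 = 0.0581.
Total = 0.28 * (0.2964 + 0.0581) = 0.0993.

0.0993


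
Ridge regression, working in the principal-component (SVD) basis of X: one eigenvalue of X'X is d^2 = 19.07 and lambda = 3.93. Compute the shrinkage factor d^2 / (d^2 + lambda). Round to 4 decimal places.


d^2 + lambda = 19.07 + 3.93 = 23.0000.
Shrinkage factor = 19.07/23.0000 = 0.8291.

0.8291


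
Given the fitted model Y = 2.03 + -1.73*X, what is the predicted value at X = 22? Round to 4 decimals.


Substitute X = 22 into the equation:
Y = 2.03 + -1.73 * 22 = 2.03 + -38.0600 = -36.0300.

-36.0300


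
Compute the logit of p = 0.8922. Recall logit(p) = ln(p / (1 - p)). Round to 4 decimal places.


1 - p = 0.1078.
p/(1-p) = 8.2764.
logit = ln(8.2764) = 2.1134.

2.1134


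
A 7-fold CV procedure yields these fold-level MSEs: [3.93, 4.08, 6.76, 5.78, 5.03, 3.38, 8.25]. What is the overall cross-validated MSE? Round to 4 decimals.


Add all fold MSEs: 37.2100.
Divide by k = 7: 37.2100/7 = 5.3157.

5.3157


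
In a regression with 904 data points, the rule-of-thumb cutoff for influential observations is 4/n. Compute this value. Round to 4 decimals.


Cook's distance cutoff = 4/n = 4/904.
= 0.0044.

0.0044


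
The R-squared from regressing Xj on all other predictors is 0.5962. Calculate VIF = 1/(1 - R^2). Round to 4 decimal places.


VIF = 1 / (1 - 0.5962).
= 1 / 0.4038 = 2.4765.

2.4765


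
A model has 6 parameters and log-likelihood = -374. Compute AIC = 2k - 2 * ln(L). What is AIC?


Compute:
2k = 2*6 = 12.
-2*loglik = -2*(-374) = 748.
AIC = 12 + 748 = 760.

760


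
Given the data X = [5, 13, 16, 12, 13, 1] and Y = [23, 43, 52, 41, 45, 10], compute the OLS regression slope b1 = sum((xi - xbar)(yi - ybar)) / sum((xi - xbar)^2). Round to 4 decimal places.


The sample means are xbar = 10.0000 and ybar = 35.6667.
Compute S_xx = 164.0000 and S_xy = 453.0000.
Slope b1 = S_xy / S_xx = 453.0000 / 164.0000 = 2.7622.

2.7622


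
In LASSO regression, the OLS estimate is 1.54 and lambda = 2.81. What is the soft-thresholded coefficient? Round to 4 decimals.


Check: |1.54| = 1.54 vs lambda = 2.81.
Since |beta| <= lambda, the coefficient is set to 0.
Soft-thresholded coefficient = 0.0000.

0.0000


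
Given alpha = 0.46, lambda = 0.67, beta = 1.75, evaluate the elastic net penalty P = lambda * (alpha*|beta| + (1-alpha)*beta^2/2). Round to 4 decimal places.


Compute:
L1 = 0.46 * 1.75 = 0.8050.
L2 = 0.54 * 1.75^2 / 2 = 0.8269.
Penalty = 0.67 * (0.8050 + 0.8269) = 1.0934.

1.0934


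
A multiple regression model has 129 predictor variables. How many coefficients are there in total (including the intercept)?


Total coefficients = number of predictors + 1 (for the intercept).
= 129 + 1 = 130.

130


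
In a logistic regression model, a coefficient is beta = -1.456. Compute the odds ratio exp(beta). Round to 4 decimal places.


The odds ratio is computed as:
OR = e^(-1.456) = 0.2332.

0.2332


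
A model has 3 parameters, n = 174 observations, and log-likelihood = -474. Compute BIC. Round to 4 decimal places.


ln(174) = 5.159055.
k * ln(n) = 3 * 5.159055 = 15.477165.
-2L = 948.
BIC = 15.477165 + 948 = 963.477165, which rounds to 963.4772.

963.4772


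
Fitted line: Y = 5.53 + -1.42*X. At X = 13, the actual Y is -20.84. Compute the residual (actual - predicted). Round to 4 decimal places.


Predicted = 5.53 + -1.42 * 13 = -12.9300.
Residual = -20.84 - -12.9300 = -7.9100.

-7.9100


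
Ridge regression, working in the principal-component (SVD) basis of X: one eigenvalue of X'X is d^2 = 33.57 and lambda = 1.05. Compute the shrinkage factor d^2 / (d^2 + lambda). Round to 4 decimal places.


d^2 + lambda = 33.57 + 1.05 = 34.6200.
Shrinkage factor = 33.57/34.6200 = 0.9697.

0.9697


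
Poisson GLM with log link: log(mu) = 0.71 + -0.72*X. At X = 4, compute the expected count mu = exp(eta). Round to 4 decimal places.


eta = 0.71 + -0.72 * 4 = -2.1700.
mu = exp(-2.1700) = 0.1142.

0.1142


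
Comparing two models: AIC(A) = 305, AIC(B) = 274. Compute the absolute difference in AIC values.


Compute |305 - 274| = 31.
Model B has the smaller AIC.

31


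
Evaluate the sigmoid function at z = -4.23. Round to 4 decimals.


Compute exp(4.2300) = 68.7172.
Sigmoid = 1 / (1 + 68.7172) = 1 / 69.7172 = 0.0143.

0.0143


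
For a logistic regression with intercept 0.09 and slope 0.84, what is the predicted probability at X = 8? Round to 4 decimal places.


Compute z = 0.09 + (0.84)(8) = 6.8100.
exp(-z) = 0.0011.
P = 1/(1 + 0.0011) = 0.9989.

0.9989


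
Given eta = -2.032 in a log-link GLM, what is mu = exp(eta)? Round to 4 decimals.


mu = exp(eta) = exp(-2.032).
= 0.1311.

0.1311


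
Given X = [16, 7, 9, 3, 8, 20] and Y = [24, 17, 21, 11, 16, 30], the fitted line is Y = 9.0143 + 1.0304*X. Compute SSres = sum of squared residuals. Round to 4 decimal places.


For each point, residual = actual - predicted.
Residuals: [-1.5007, 0.7729, 2.7121, -1.1055, -1.2575, 0.3777].
Sum of squared residuals = 13.1511.

13.1511


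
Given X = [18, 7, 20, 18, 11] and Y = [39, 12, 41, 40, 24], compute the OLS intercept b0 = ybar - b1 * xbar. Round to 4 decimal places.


Compute b1 = 2.2899 from the OLS formula.
With xbar = 14.8000 and ybar = 31.2000, the intercept is:
b0 = 31.2000 - 2.2899 * 14.8000 = -2.6906.

-2.6906


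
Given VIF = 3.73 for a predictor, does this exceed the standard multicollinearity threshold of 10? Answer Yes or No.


The threshold is 10.
VIF = 3.73 is < 10.
Multicollinearity indication: No.

No


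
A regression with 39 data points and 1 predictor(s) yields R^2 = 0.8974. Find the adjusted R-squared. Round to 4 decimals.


Adjusted R^2 = 1 - (1 - R^2) * (n-1)/(n-p-1).
(1 - R^2) = 0.1026.
(n-1)/(n-p-1) = 38/37.
(1 - R^2) * (n-1) = 0.1026 * 38 = 3.8988.
Divide by (n-p-1): 3.8988 / 37 = 0.1054.
Adj R^2 = 1 - 0.1054 = 0.8946.

0.8946


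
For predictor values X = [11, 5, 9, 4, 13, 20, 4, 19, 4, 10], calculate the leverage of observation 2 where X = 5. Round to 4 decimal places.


Mean of X: xbar = 9.9000.
SXX = 324.9000.
For X = 5: h = 1/10 + (5 - 9.9000)^2/324.9000 = 0.1739.

0.1739


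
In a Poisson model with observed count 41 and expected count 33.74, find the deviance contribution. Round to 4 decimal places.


y/mu = 41/33.74 = 1.215175 (approx.), and ln(41/33.74) = 0.194888.
y * ln(y/mu) = 41 * 0.194888 = 7.990408.
y - mu = 7.26.
D = 2 * (7.990408 - 7.26) = 1.460816, which rounds to 1.4608.

1.4608


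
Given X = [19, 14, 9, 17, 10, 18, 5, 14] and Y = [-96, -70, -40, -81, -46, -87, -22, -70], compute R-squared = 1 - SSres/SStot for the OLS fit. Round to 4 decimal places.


Fit the OLS line: b0 = 5.0582, b1 = -5.2119.
SSres = 27.9761.
SStot = 4578.0000.
R^2 = 1 - 27.9761/4578.0000 = 0.9939.

0.9939


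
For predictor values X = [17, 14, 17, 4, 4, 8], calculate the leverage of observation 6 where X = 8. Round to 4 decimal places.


Mean of X: xbar = 10.6667.
SXX = 187.3333.
For X = 8: h = 1/6 + (8 - 10.6667)^2/187.3333 = 0.2046.

0.2046


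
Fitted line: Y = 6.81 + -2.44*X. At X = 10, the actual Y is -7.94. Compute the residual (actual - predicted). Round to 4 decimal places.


Compute yhat = 6.81 + (-2.44)(10) = -17.5900.
Residual = actual - predicted = -7.94 - -17.5900 = 9.6500.

9.6500


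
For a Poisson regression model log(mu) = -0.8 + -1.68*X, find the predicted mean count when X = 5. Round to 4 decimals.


Linear predictor: eta = -0.8 + (-1.68)(5) = -9.2000.
Expected count: mu = exp(-9.2000) = 0.0001.

0.0001


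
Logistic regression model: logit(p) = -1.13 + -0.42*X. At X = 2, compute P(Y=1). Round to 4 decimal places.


Linear predictor: z = -1.13 + -0.42 * 2 = -1.9700.
P = 1/(1 + exp(1.9700)) = 1/(1 + 7.1707) = 0.1224.

0.1224


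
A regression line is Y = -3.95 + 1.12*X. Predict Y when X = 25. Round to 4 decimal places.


Substitute X = 25 into the equation:
Y = -3.95 + 1.12 * 25 = -3.95 + 28.0000 = 24.0500.

24.0500


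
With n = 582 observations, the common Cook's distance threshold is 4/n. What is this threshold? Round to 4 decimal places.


Using the rule of thumb:
Threshold = 4 / 582 = 0.0069.

0.0069


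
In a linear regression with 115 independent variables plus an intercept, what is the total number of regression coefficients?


Including the intercept, the model has 115 predictor coefficients + 1 intercept.
Total = 116.

116


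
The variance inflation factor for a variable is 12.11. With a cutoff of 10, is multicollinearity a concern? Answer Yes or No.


Check: VIF = 12.11 vs threshold = 10.
Since 12.11 >= 10, the answer is Yes.

Yes


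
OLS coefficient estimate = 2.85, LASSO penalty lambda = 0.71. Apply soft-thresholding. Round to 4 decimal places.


Absolute value: |2.85| = 2.85.
Compare to lambda = 0.71.
Since |beta| > lambda, coefficient = sign(beta)*(|beta| - lambda) = 2.1400.

2.1400


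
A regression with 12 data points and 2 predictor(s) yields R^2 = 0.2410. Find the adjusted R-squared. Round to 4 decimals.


Adjusted R^2 = 1 - (1 - R^2) * (n-1)/(n-p-1).
(1 - R^2) = 0.7590.
(n-1)/(n-p-1) = 11/9.
(1 - R^2) * (n-1) = 0.7590 * 11 = 8.3490.
Divide by (n-p-1): 8.3490 / 9 = 0.9277.
Adj R^2 = 1 - 0.9277 = 0.0723.

0.0723


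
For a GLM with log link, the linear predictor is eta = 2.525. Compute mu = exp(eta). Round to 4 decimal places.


The inverse log link gives:
mu = exp(2.525) = 12.4909.

12.4909


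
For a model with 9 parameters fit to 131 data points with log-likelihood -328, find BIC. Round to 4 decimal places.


k * ln(n) = 9 * ln(131) = 9 * 4.875197 = 43.876773.
-2 * loglik = -2 * (-328) = 656.
BIC = 43.876773 + 656 = 699.876773, which rounds to 699.8768.

699.8768


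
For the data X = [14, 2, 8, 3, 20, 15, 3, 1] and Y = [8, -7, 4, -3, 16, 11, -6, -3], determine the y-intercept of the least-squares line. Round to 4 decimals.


The slope is b1 = 1.1554.
Sample means are xbar = 8.2500 and ybar = 2.5000.
Intercept: b0 = 2.5000 - (1.1554)(8.2500) = -7.0323.

-7.0323


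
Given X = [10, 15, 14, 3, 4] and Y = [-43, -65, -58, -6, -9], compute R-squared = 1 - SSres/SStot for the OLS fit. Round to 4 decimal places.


After computing the OLS fit (b0=9.1857, b1=-4.9332):
SSres = 14.2524, SStot = 3002.8000.
R^2 = 1 - 14.2524/3002.8000 = 0.9953.

0.9953


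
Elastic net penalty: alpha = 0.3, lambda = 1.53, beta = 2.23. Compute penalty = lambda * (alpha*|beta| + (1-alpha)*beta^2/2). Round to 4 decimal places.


L1 component = 0.3 * |2.23| = 0.6690.
L2 component = 0.7 * 2.23^2 / 2 = 1.7405.
Penalty = 1.53 * (0.6690 + 1.7405) = 1.53 * 2.4095 = 3.6866.

3.6866


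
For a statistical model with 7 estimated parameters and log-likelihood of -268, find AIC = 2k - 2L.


AIC = 2k - 2*loglik = 2(7) - 2(-268).
= 14 + 536 = 550.

550


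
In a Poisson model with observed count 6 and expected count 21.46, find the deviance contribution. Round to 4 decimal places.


First: ln(6/21.46) = -1.274431.
Then: 6 * -1.274431 = -7.646586.
y - mu = 6 - 21.46 = -15.46.
D = 2(-7.646586 - -15.46) = 15.626828, which rounds to 15.6268.

15.6268


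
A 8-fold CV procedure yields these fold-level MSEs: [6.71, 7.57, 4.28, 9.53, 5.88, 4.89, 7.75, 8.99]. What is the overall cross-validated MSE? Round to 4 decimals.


Total MSE across folds = 55.6000.
CV-MSE = 55.6000/8 = 6.9500.

6.9500


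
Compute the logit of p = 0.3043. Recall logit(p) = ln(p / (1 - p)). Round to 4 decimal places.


The odds are p/(1-p) = 0.3043 / 0.6957 = 0.4374.
logit(p) = ln(0.4374) = -0.8269.

-0.8269


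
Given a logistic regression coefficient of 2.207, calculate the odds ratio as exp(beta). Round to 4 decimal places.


The odds ratio is computed as:
OR = e^(2.207) = 9.0884.

9.0884


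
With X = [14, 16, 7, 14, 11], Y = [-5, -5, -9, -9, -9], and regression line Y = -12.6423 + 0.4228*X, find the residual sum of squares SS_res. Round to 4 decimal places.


Predicted values from Y = -12.6423 + 0.4228*X.
Residuals: [1.7231, 0.8775, 0.6827, -2.2769, -1.0085].
SSres = 10.4065.

10.4065


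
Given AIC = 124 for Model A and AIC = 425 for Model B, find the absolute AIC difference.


Absolute difference = |124 - 425| = 301.
The model with lower AIC (A) is preferred.

301


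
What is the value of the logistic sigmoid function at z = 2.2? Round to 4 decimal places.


Compute exp(-2.2000) = 0.1108.
Sigmoid = 1 / (1 + 0.1108) = 1 / 1.1108 = 0.9002.

0.9002


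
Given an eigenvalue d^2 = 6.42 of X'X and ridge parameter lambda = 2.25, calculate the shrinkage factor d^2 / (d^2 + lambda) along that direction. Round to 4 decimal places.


Denominator = d^2 + lambda = 6.42 + 2.25 = 8.6700.
Shrinkage = 6.42 / 8.6700 = 0.7405.

0.7405


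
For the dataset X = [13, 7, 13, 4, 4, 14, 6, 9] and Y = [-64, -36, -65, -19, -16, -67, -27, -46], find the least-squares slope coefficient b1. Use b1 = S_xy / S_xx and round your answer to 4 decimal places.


The sample means are xbar = 8.7500 and ybar = -42.5000.
Compute S_xx = 119.5000 and S_xy = -608.0000.
Slope b1 = S_xy / S_xx = -608.0000 / 119.5000 = -5.0879.

-5.0879


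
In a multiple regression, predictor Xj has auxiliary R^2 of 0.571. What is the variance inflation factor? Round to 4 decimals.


Using VIF = 1/(1 - R^2_j):
1 - 0.571 = 0.429.
VIF = 2.3310.

2.3310


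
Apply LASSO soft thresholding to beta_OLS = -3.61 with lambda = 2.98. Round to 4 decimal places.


|beta_OLS| = 3.61.
lambda = 2.98.
Since |beta| > lambda, coefficient = sign(beta)*(|beta| - lambda) = -0.6300.
Result = -0.6300.

-0.6300


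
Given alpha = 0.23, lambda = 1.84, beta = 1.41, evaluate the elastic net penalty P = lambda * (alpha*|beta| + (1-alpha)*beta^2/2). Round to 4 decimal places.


L1 component = 0.23 * |1.41| = 0.3243.
L2 component = 0.77 * 1.41^2 / 2 = 0.7654.
Penalty = 1.84 * (0.3243 + 0.7654) = 1.84 * 1.0897 = 2.0051.

2.0051


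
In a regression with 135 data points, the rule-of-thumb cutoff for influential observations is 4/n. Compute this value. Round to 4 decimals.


The threshold is 4/n.
4/135 = 0.0296.

0.0296


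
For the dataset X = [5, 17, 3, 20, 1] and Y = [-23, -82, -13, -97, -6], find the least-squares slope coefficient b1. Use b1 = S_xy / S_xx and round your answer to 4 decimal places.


Calculate xbar = 9.2000, ybar = -44.2000.
S_xx = 300.8000, S_xy = -1460.8000.
Using b1 = S_xy / S_xx = -1460.8000 / 300.8000, we get b1 = -4.8564.

-4.8564


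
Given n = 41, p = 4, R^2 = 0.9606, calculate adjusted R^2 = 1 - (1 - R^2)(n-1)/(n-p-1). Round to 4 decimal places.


Plug in: Adj R^2 = 1 - (1 - 0.9606) * 40/36.
= 1 - 0.0394 * 40/36
= 1 - 1.5760 / 36
= 1 - 0.0438 = 0.9562.

0.9562


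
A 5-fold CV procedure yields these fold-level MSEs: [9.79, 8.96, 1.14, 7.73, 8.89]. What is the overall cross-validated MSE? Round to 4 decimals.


Sum of fold MSEs = 36.5100.
Average = 36.5100 / 5 = 7.3020.

7.3020


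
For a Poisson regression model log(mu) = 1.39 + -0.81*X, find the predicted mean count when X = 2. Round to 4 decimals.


Linear predictor: eta = 1.39 + (-0.81)(2) = -0.2300.
Expected count: mu = exp(-0.2300) = 0.7945.

0.7945


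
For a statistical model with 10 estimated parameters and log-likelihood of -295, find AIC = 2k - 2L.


Compute:
2k = 2*10 = 20.
-2*loglik = -2*(-295) = 590.
AIC = 20 + 590 = 610.

610


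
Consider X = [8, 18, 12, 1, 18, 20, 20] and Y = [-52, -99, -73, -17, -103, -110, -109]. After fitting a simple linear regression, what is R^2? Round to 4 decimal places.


The fitted line is Y = -12.9525 + -4.8694*X.
SSres = 13.5215, SStot = 7431.7143.
R^2 = 1 - SSres/SStot = 0.9982.

0.9982


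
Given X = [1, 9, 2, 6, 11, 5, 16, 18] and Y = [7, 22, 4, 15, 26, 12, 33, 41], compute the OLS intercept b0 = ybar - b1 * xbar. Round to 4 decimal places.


Compute b1 = 2.0556 from the OLS formula.
With xbar = 8.5000 and ybar = 20.0000, the intercept is:
b0 = 20.0000 - 2.0556 * 8.5000 = 2.5278.

2.5278


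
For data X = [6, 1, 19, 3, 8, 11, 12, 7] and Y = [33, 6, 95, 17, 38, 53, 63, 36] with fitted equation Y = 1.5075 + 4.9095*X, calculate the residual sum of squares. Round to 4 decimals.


For each point, residual = actual - predicted.
Residuals: [2.0355, -0.4170, 0.2120, 0.7640, -2.7835, -2.5120, 2.5785, 0.1260].
Sum of squared residuals = 25.6683.

25.6683


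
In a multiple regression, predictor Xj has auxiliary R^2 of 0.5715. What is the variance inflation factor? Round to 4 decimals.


Using VIF = 1/(1 - R^2_j):
1 - 0.5715 = 0.4285.
VIF = 2.3337.

2.3337


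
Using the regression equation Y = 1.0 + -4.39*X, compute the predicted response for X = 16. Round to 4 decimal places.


Plug X = 16 into Y = 1.0 + -4.39*X:
Y = 1.0 + -70.2400 = -69.2400.

-69.2400


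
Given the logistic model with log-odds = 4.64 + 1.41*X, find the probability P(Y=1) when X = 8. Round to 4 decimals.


Compute z = 4.64 + (1.41)(8) = 15.9200.
exp(-z) = 0.0000.
P = 1/(1 + 0.0000) = 1.0000.

1.0000


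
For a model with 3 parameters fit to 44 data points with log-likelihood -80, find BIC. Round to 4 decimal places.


k * ln(n) = 3 * ln(44) = 3 * 3.784190 = 11.352570.
-2 * loglik = -2 * (-80) = 160.
BIC = 11.352570 + 160 = 171.352570, which rounds to 171.3526.

171.3526


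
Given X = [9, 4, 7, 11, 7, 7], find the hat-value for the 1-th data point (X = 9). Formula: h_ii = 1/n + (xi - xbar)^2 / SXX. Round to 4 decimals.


Mean of X: xbar = 7.5000.
SXX = 27.5000.
For X = 9: h = 1/6 + (9 - 7.5000)^2/27.5000 = 0.2485.

0.2485


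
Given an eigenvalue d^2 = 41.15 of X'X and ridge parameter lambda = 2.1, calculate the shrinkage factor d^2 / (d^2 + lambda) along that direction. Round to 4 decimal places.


Compute the denominator: 41.15 + 2.1 = 43.2500.
Shrinkage factor = 41.15 / 43.2500 = 0.9514.

0.9514


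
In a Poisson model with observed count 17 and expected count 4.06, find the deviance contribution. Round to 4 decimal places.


Compute y*ln(y/mu) = 17*ln(17/4.06) = 17*1.432030 = 24.344510.
y - mu = 12.94.
D = 2*(24.344510 - (12.94)) = 22.809020, which rounds to 22.8090.

22.8090


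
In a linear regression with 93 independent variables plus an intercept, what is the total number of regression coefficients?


Total coefficients = number of predictors + 1 (for the intercept).
= 93 + 1 = 94.

94


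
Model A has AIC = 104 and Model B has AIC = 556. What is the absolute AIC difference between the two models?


Compute |104 - 556| = 452.
Model A has the smaller AIC.

452


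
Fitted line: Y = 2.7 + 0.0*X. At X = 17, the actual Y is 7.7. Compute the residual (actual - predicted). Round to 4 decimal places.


Compute yhat = 2.7 + (0.0)(17) = 2.7000.
Residual = actual - predicted = 7.7 - 2.7000 = 5.0000.

5.0000


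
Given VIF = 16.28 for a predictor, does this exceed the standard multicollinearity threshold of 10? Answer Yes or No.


The threshold is 10.
VIF = 16.28 is >= 10.
Multicollinearity indication: Yes.

Yes


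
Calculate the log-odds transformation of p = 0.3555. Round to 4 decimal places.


Compute the odds: 0.3555/0.6445 = 0.5516.
Take the natural log: ln(0.5516) = -0.5949.

-0.5949


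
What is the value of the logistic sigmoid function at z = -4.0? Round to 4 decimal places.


First, exp(4.0000) = 54.5982.
Then sigma(z) = 1/(1 + 54.5982) = 0.0180.

0.0180


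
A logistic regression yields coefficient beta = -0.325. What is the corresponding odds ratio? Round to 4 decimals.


The odds ratio is computed as:
OR = e^(-0.325) = 0.7225.

0.7225


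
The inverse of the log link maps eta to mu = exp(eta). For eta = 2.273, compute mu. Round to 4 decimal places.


mu = exp(eta) = exp(2.273).
= 9.7085.

9.7085


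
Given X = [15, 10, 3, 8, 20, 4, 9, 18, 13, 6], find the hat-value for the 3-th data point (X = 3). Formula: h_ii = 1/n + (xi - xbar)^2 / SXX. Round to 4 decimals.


Mean of X: xbar = 10.6000.
SXX = 300.4000.
For X = 3: h = 1/10 + (3 - 10.6000)^2/300.4000 = 0.2923.

0.2923


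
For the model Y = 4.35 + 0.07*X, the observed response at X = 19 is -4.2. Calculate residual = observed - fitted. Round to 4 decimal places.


Fitted value at X = 19 is yhat = 4.35 + 0.07*19 = 5.6800.
Residual = -4.2 - 5.6800 = -9.8800.

-9.8800


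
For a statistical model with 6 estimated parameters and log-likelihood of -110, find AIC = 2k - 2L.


AIC = 2*6 - 2*(-110).
= 12 + 220 = 232.

232


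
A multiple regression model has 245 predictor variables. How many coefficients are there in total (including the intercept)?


Total coefficients = number of predictors + 1 (for the intercept).
= 245 + 1 = 246.

246


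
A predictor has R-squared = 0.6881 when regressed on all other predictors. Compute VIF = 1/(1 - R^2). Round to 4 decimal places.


Denominator: 1 - 0.6881 = 0.3119.
VIF = 1 / 0.3119 = 3.2062.

3.2062


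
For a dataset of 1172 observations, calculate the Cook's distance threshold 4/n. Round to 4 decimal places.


Cook's distance cutoff = 4/n = 4/1172.
= 0.0034.

0.0034


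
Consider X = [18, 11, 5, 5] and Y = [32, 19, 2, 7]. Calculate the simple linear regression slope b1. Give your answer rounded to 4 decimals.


Calculate xbar = 9.7500, ybar = 15.0000.
S_xx = 114.7500, S_xy = 245.0000.
Using b1 = S_xy / S_xx = 245.0000 / 114.7500, we get b1 = 2.1351.

2.1351


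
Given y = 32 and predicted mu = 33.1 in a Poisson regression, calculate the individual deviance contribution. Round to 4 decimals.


y/mu = 32/33.1 = 0.966767 (approx.), and ln(32/33.1) = -0.033797.
y * ln(y/mu) = 32 * -0.033797 = -1.081504.
y - mu = -1.1.
D = 2 * (-1.081504 - -1.1) = 0.036992, which rounds to 0.0370.

0.0370


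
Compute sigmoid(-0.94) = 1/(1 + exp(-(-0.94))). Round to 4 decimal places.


Compute exp(0.9400) = 2.5600.
Sigmoid = 1 / (1 + 2.5600) = 1 / 3.5600 = 0.2809.

0.2809
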